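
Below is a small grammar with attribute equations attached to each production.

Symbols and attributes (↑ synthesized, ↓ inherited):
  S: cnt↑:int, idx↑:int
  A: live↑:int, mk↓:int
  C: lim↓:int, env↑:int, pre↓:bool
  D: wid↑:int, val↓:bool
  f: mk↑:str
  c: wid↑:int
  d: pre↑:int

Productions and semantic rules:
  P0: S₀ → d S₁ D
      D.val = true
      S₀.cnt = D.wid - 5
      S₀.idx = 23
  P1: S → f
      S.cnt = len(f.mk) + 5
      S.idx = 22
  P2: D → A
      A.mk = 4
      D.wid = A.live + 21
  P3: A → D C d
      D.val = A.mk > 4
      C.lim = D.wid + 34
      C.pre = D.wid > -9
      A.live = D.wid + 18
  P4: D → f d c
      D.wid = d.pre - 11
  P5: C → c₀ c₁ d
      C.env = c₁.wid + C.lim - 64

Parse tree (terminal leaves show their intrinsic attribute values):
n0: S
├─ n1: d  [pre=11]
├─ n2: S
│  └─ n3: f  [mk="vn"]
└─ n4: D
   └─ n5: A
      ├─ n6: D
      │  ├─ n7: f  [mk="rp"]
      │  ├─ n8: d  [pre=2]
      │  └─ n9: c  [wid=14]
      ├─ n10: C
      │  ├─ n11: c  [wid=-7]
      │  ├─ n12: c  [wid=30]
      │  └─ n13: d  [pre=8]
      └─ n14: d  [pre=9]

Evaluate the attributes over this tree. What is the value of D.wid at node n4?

1. n1.pre = 11  [terminal]
2. n3.mk = "vn"  [terminal]
3. n2.cnt = 7  [len(f.mk) + 5]
4. n2.idx = 22  [22]
5. n4.val = true  [true]
6. n5.mk = 4  [4]
7. n6.val = false  [A.mk > 4]
8. n7.mk = "rp"  [terminal]
9. n8.pre = 2  [terminal]
10. n9.wid = 14  [terminal]
11. n6.wid = -9  [d.pre - 11]
12. n10.lim = 25  [D.wid + 34]
13. n10.pre = false  [D.wid > -9]
14. n11.wid = -7  [terminal]
15. n12.wid = 30  [terminal]
16. n13.pre = 8  [terminal]
17. n10.env = -9  [c₁.wid + C.lim - 64]
18. n14.pre = 9  [terminal]
19. n5.live = 9  [D.wid + 18]
20. n4.wid = 30  [A.live + 21]
21. n0.cnt = 25  [D.wid - 5]
22. n0.idx = 23  [23]

30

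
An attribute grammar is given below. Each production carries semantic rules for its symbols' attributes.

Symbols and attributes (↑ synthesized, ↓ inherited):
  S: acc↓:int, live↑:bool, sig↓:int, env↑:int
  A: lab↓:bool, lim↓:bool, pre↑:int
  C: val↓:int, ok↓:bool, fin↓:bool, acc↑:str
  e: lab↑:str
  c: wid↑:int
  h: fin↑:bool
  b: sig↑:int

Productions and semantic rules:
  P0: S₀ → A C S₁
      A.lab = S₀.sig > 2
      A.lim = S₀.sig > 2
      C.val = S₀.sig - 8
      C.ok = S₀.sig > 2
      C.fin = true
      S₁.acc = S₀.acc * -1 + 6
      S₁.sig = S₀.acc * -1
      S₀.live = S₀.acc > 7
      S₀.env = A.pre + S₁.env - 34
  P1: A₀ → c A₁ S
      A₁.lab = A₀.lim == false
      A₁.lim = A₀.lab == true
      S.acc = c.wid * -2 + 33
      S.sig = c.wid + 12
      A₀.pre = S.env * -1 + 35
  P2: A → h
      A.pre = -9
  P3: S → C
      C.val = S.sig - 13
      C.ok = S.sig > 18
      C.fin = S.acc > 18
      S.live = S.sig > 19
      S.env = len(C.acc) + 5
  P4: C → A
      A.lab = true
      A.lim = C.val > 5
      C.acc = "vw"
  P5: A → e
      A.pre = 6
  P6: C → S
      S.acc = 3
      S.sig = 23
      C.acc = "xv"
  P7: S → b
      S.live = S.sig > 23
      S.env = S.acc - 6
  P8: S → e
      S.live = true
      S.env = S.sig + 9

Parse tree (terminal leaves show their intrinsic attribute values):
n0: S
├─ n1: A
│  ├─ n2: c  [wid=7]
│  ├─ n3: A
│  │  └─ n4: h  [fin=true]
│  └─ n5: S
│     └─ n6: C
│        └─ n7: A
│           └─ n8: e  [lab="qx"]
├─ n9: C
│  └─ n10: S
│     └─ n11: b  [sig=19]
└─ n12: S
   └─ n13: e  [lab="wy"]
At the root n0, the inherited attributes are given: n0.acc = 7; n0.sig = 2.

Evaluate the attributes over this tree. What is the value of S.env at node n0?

-4

1. n0.acc = 7  [given at root]
2. n0.sig = 2  [given at root]
3. n1.lab = false  [S₀.sig > 2]
4. n1.lim = false  [S₀.sig > 2]
5. n2.wid = 7  [terminal]
6. n3.lab = true  [A₀.lim == false]
7. n3.lim = false  [A₀.lab == true]
8. n4.fin = true  [terminal]
9. n3.pre = -9  [-9]
10. n5.acc = 19  [c.wid * -2 + 33]
11. n5.sig = 19  [c.wid + 12]
12. n6.val = 6  [S.sig - 13]
13. n6.ok = true  [S.sig > 18]
14. n6.fin = true  [S.acc > 18]
15. n7.lab = true  [true]
16. n7.lim = true  [C.val > 5]
17. n8.lab = "qx"  [terminal]
18. n7.pre = 6  [6]
19. n6.acc = "vw"  ["vw"]
20. n5.live = false  [S.sig > 19]
21. n5.env = 7  [len(C.acc) + 5]
22. n1.pre = 28  [S.env * -1 + 35]
23. n9.val = -6  [S₀.sig - 8]
24. n9.ok = false  [S₀.sig > 2]
25. n9.fin = true  [true]
26. n10.acc = 3  [3]
27. n10.sig = 23  [23]
28. n11.sig = 19  [terminal]
29. n10.live = false  [S.sig > 23]
30. n10.env = -3  [S.acc - 6]
31. n9.acc = "xv"  ["xv"]
32. n12.acc = -1  [S₀.acc * -1 + 6]
33. n12.sig = -7  [S₀.acc * -1]
34. n13.lab = "wy"  [terminal]
35. n12.live = true  [true]
36. n12.env = 2  [S.sig + 9]
37. n0.live = false  [S₀.acc > 7]
38. n0.env = -4  [A.pre + S₁.env - 34]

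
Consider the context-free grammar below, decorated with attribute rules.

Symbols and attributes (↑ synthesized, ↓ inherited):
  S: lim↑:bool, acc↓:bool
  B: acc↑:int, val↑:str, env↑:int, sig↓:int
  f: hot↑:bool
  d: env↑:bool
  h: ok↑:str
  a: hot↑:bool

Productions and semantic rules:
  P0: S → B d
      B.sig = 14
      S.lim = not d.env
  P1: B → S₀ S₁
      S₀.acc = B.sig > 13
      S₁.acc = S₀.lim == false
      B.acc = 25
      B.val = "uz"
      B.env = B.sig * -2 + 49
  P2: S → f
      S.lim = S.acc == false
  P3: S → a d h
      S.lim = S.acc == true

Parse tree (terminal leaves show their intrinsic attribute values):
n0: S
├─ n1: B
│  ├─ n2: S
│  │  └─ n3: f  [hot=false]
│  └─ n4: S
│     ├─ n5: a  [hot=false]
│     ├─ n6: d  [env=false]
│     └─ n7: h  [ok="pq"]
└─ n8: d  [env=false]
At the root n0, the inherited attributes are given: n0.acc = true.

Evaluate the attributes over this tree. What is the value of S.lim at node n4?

true

1. n0.acc = true  [given at root]
2. n1.sig = 14  [14]
3. n2.acc = true  [B.sig > 13]
4. n3.hot = false  [terminal]
5. n2.lim = false  [S.acc == false]
6. n4.acc = true  [S₀.lim == false]
7. n5.hot = false  [terminal]
8. n6.env = false  [terminal]
9. n7.ok = "pq"  [terminal]
10. n4.lim = true  [S.acc == true]
11. n1.acc = 25  [25]
12. n1.val = "uz"  ["uz"]
13. n1.env = 21  [B.sig * -2 + 49]
14. n8.env = false  [terminal]
15. n0.lim = true  [not d.env]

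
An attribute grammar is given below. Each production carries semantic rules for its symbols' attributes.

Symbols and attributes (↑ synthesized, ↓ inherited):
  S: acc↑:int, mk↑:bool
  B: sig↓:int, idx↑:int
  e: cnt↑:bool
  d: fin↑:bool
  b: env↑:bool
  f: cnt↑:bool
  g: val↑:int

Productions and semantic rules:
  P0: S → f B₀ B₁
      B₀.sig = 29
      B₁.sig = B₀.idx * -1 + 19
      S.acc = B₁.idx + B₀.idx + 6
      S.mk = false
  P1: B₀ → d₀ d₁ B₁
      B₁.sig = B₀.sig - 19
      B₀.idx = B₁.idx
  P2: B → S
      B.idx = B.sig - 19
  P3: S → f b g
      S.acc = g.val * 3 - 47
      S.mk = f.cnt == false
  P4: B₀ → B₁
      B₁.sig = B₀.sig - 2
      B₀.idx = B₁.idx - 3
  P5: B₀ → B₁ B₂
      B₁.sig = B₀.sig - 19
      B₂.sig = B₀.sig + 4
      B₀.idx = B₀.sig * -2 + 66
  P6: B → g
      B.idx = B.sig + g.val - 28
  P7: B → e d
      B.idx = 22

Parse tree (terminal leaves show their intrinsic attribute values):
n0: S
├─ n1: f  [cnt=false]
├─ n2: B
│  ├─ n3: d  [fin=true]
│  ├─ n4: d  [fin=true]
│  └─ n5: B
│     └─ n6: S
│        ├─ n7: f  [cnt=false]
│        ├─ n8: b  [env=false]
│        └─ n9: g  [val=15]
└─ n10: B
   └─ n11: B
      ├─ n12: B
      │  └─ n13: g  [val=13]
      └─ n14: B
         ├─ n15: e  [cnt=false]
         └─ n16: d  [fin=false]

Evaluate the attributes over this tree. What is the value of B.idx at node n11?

14

1. n1.cnt = false  [terminal]
2. n2.sig = 29  [29]
3. n3.fin = true  [terminal]
4. n4.fin = true  [terminal]
5. n5.sig = 10  [B₀.sig - 19]
6. n7.cnt = false  [terminal]
7. n8.env = false  [terminal]
8. n9.val = 15  [terminal]
9. n6.acc = -2  [g.val * 3 - 47]
10. n6.mk = true  [f.cnt == false]
11. n5.idx = -9  [B.sig - 19]
12. n2.idx = -9  [B₁.idx]
13. n10.sig = 28  [B₀.idx * -1 + 19]
14. n11.sig = 26  [B₀.sig - 2]
15. n12.sig = 7  [B₀.sig - 19]
16. n13.val = 13  [terminal]
17. n12.idx = -8  [B.sig + g.val - 28]
18. n14.sig = 30  [B₀.sig + 4]
19. n15.cnt = false  [terminal]
20. n16.fin = false  [terminal]
21. n14.idx = 22  [22]
22. n11.idx = 14  [B₀.sig * -2 + 66]
23. n10.idx = 11  [B₁.idx - 3]
24. n0.acc = 8  [B₁.idx + B₀.idx + 6]
25. n0.mk = false  [false]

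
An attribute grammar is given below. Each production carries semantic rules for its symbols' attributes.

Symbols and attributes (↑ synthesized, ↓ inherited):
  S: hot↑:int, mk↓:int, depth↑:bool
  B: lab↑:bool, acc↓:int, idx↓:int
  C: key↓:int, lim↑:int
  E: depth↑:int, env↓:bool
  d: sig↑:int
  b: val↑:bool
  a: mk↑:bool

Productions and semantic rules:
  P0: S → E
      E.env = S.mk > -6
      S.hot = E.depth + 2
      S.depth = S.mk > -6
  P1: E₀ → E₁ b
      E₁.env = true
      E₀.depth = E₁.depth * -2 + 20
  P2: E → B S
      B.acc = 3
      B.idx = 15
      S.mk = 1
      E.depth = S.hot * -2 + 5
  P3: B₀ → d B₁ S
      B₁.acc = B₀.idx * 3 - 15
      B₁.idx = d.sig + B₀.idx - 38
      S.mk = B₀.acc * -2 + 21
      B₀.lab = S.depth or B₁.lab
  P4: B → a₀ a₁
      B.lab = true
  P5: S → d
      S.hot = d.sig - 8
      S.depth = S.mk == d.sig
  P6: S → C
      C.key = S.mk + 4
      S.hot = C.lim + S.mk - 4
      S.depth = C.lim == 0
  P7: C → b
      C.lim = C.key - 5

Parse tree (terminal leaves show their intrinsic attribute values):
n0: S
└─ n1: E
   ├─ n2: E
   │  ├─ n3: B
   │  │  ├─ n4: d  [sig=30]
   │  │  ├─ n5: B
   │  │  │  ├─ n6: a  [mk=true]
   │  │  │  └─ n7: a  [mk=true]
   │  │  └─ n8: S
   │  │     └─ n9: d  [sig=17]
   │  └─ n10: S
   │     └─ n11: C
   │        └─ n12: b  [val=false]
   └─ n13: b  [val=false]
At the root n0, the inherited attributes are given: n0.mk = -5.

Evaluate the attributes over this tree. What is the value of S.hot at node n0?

0

1. n0.mk = -5  [given at root]
2. n1.env = true  [S.mk > -6]
3. n2.env = true  [true]
4. n3.acc = 3  [3]
5. n3.idx = 15  [15]
6. n4.sig = 30  [terminal]
7. n5.acc = 30  [B₀.idx * 3 - 15]
8. n5.idx = 7  [d.sig + B₀.idx - 38]
9. n6.mk = true  [terminal]
10. n7.mk = true  [terminal]
11. n5.lab = true  [true]
12. n8.mk = 15  [B₀.acc * -2 + 21]
13. n9.sig = 17  [terminal]
14. n8.hot = 9  [d.sig - 8]
15. n8.depth = false  [S.mk == d.sig]
16. n3.lab = true  [S.depth or B₁.lab]
17. n10.mk = 1  [1]
18. n11.key = 5  [S.mk + 4]
19. n12.val = false  [terminal]
20. n11.lim = 0  [C.key - 5]
21. n10.hot = -3  [C.lim + S.mk - 4]
22. n10.depth = true  [C.lim == 0]
23. n2.depth = 11  [S.hot * -2 + 5]
24. n13.val = false  [terminal]
25. n1.depth = -2  [E₁.depth * -2 + 20]
26. n0.hot = 0  [E.depth + 2]
27. n0.depth = true  [S.mk > -6]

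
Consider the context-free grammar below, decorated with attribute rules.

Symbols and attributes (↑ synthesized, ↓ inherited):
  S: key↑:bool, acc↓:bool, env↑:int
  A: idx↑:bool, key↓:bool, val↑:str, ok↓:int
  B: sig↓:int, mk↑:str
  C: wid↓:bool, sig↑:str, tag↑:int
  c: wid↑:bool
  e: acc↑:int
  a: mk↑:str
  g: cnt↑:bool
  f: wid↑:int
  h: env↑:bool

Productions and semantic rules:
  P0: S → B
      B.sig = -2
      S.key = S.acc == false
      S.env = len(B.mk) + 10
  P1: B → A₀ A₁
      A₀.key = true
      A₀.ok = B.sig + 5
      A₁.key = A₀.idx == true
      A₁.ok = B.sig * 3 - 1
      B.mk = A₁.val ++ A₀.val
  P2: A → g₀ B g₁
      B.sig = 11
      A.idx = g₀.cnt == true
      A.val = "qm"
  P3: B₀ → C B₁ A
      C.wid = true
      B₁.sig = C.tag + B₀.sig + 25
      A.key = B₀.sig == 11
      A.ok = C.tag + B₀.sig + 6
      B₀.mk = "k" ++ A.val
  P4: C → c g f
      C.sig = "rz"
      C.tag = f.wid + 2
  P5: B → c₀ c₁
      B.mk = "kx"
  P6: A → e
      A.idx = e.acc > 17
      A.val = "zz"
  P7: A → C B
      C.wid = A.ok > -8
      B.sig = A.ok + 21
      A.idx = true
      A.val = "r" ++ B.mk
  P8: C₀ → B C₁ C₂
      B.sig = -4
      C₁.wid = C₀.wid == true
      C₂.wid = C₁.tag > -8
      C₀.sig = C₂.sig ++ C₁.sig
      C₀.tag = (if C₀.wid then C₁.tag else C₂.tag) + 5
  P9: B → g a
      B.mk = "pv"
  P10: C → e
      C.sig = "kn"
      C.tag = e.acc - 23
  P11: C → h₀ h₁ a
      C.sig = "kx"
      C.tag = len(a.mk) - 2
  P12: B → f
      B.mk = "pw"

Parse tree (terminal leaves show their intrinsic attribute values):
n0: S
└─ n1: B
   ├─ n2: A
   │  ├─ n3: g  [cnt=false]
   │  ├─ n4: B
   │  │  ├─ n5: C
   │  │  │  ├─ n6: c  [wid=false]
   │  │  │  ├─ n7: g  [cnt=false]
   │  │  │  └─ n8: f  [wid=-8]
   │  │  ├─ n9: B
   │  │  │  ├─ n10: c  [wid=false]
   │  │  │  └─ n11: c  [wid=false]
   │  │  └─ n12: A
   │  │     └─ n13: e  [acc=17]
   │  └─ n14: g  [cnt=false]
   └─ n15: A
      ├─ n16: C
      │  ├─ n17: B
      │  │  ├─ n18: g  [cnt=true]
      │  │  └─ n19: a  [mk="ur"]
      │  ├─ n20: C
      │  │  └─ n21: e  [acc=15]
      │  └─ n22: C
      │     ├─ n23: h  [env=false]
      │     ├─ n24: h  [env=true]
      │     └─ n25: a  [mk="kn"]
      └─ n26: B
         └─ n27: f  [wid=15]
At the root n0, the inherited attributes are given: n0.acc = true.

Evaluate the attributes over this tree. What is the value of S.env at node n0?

1. n0.acc = true  [given at root]
2. n1.sig = -2  [-2]
3. n2.key = true  [true]
4. n2.ok = 3  [B.sig + 5]
5. n3.cnt = false  [terminal]
6. n4.sig = 11  [11]
7. n5.wid = true  [true]
8. n6.wid = false  [terminal]
9. n7.cnt = false  [terminal]
10. n8.wid = -8  [terminal]
11. n5.sig = "rz"  ["rz"]
12. n5.tag = -6  [f.wid + 2]
13. n9.sig = 30  [C.tag + B₀.sig + 25]
14. n10.wid = false  [terminal]
15. n11.wid = false  [terminal]
16. n9.mk = "kx"  ["kx"]
17. n12.key = true  [B₀.sig == 11]
18. n12.ok = 11  [C.tag + B₀.sig + 6]
19. n13.acc = 17  [terminal]
20. n12.idx = false  [e.acc > 17]
21. n12.val = "zz"  ["zz"]
22. n4.mk = "kzz"  ["k" ++ A.val]
23. n14.cnt = false  [terminal]
24. n2.idx = false  [g₀.cnt == true]
25. n2.val = "qm"  ["qm"]
26. n15.key = false  [A₀.idx == true]
27. n15.ok = -7  [B.sig * 3 - 1]
28. n16.wid = true  [A.ok > -8]
29. n17.sig = -4  [-4]
30. n18.cnt = true  [terminal]
31. n19.mk = "ur"  [terminal]
32. n17.mk = "pv"  ["pv"]
33. n20.wid = true  [C₀.wid == true]
34. n21.acc = 15  [terminal]
35. n20.sig = "kn"  ["kn"]
36. n20.tag = -8  [e.acc - 23]
37. n22.wid = false  [C₁.tag > -8]
38. n23.env = false  [terminal]
39. n24.env = true  [terminal]
40. n25.mk = "kn"  [terminal]
41. n22.sig = "kx"  ["kx"]
42. n22.tag = 0  [len(a.mk) - 2]
43. n16.sig = "kxkn"  [C₂.sig ++ C₁.sig]
44. n16.tag = -3  [(if C₀.wid then C₁.tag else C₂.tag) + 5]
45. n26.sig = 14  [A.ok + 21]
46. n27.wid = 15  [terminal]
47. n26.mk = "pw"  ["pw"]
48. n15.idx = true  [true]
49. n15.val = "rpw"  ["r" ++ B.mk]
50. n1.mk = "rpwqm"  [A₁.val ++ A₀.val]
51. n0.key = false  [S.acc == false]
52. n0.env = 15  [len(B.mk) + 10]

15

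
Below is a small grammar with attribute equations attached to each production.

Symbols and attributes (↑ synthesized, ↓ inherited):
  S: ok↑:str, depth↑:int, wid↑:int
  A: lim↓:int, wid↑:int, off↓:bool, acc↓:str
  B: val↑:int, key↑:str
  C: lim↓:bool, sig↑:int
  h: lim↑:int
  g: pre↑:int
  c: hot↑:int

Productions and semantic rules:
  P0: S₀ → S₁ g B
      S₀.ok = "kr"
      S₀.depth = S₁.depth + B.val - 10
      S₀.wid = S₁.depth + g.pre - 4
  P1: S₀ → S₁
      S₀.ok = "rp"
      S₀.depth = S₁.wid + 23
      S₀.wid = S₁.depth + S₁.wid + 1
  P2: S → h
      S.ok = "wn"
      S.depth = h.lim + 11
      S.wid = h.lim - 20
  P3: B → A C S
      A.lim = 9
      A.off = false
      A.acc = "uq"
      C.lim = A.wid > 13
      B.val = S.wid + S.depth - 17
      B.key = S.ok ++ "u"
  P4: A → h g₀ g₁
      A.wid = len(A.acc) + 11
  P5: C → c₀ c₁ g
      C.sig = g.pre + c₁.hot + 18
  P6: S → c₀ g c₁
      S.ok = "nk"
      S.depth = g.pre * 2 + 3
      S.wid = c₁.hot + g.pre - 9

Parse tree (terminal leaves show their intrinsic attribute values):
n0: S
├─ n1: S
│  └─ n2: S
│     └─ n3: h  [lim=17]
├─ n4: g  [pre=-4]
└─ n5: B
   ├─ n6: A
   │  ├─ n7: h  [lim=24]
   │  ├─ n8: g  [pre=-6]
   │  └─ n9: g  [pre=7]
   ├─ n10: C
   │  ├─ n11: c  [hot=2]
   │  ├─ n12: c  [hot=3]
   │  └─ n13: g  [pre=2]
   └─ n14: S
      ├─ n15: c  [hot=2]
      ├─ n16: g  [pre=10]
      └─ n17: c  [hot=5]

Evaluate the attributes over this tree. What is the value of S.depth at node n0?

22

1. n3.lim = 17  [terminal]
2. n2.ok = "wn"  ["wn"]
3. n2.depth = 28  [h.lim + 11]
4. n2.wid = -3  [h.lim - 20]
5. n1.ok = "rp"  ["rp"]
6. n1.depth = 20  [S₁.wid + 23]
7. n1.wid = 26  [S₁.depth + S₁.wid + 1]
8. n4.pre = -4  [terminal]
9. n6.lim = 9  [9]
10. n6.off = false  [false]
11. n6.acc = "uq"  ["uq"]
12. n7.lim = 24  [terminal]
13. n8.pre = -6  [terminal]
14. n9.pre = 7  [terminal]
15. n6.wid = 13  [len(A.acc) + 11]
16. n10.lim = false  [A.wid > 13]
17. n11.hot = 2  [terminal]
18. n12.hot = 3  [terminal]
19. n13.pre = 2  [terminal]
20. n10.sig = 23  [g.pre + c₁.hot + 18]
21. n15.hot = 2  [terminal]
22. n16.pre = 10  [terminal]
23. n17.hot = 5  [terminal]
24. n14.ok = "nk"  ["nk"]
25. n14.depth = 23  [g.pre * 2 + 3]
26. n14.wid = 6  [c₁.hot + g.pre - 9]
27. n5.val = 12  [S.wid + S.depth - 17]
28. n5.key = "nku"  [S.ok ++ "u"]
29. n0.ok = "kr"  ["kr"]
30. n0.depth = 22  [S₁.depth + B.val - 10]
31. n0.wid = 12  [S₁.depth + g.pre - 4]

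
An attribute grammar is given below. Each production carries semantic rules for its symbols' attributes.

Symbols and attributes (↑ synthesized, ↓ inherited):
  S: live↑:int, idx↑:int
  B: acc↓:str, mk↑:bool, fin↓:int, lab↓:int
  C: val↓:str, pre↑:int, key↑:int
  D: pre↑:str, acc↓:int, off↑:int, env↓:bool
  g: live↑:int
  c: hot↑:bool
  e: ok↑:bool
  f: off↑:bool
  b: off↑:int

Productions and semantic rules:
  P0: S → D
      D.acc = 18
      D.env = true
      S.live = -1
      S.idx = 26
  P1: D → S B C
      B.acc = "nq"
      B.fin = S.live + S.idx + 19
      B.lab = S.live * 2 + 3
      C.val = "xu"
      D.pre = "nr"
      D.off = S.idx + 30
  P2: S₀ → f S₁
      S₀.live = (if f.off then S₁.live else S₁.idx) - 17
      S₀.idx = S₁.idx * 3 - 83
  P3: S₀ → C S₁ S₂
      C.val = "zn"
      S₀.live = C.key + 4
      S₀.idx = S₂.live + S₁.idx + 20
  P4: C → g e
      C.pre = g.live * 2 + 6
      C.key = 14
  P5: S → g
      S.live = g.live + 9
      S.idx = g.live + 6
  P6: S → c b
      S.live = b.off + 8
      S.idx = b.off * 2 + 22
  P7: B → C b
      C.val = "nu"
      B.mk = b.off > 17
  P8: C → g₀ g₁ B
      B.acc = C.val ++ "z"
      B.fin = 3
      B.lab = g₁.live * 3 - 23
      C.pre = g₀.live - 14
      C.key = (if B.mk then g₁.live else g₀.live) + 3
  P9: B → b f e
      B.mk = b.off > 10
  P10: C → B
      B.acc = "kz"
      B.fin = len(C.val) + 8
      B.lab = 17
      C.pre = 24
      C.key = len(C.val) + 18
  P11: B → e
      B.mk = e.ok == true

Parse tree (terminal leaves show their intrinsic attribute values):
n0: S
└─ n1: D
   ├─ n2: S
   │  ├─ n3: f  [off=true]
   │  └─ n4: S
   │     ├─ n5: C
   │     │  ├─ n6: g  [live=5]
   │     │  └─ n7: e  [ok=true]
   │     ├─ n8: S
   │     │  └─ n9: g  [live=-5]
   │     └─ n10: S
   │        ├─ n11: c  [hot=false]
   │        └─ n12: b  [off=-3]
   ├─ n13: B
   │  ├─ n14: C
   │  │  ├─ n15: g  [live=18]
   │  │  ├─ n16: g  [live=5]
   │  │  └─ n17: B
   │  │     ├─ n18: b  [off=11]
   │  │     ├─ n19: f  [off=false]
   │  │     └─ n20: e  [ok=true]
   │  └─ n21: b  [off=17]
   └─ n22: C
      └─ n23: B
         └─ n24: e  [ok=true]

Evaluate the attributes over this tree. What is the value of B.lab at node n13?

1. n1.acc = 18  [18]
2. n1.env = true  [true]
3. n3.off = true  [terminal]
4. n5.val = "zn"  ["zn"]
5. n6.live = 5  [terminal]
6. n7.ok = true  [terminal]
7. n5.pre = 16  [g.live * 2 + 6]
8. n5.key = 14  [14]
9. n9.live = -5  [terminal]
10. n8.live = 4  [g.live + 9]
11. n8.idx = 1  [g.live + 6]
12. n11.hot = false  [terminal]
13. n12.off = -3  [terminal]
14. n10.live = 5  [b.off + 8]
15. n10.idx = 16  [b.off * 2 + 22]
16. n4.live = 18  [C.key + 4]
17. n4.idx = 26  [S₂.live + S₁.idx + 20]
18. n2.live = 1  [(if f.off then S₁.live else S₁.idx) - 17]
19. n2.idx = -5  [S₁.idx * 3 - 83]
20. n13.acc = "nq"  ["nq"]
21. n13.fin = 15  [S.live + S.idx + 19]
22. n13.lab = 5  [S.live * 2 + 3]
23. n14.val = "nu"  ["nu"]
24. n15.live = 18  [terminal]
25. n16.live = 5  [terminal]
26. n17.acc = "nuz"  [C.val ++ "z"]
27. n17.fin = 3  [3]
28. n17.lab = -8  [g₁.live * 3 - 23]
29. n18.off = 11  [terminal]
30. n19.off = false  [terminal]
31. n20.ok = true  [terminal]
32. n17.mk = true  [b.off > 10]
33. n14.pre = 4  [g₀.live - 14]
34. n14.key = 8  [(if B.mk then g₁.live else g₀.live) + 3]
35. n21.off = 17  [terminal]
36. n13.mk = false  [b.off > 17]
37. n22.val = "xu"  ["xu"]
38. n23.acc = "kz"  ["kz"]
39. n23.fin = 10  [len(C.val) + 8]
40. n23.lab = 17  [17]
41. n24.ok = true  [terminal]
42. n23.mk = true  [e.ok == true]
43. n22.pre = 24  [24]
44. n22.key = 20  [len(C.val) + 18]
45. n1.pre = "nr"  ["nr"]
46. n1.off = 25  [S.idx + 30]
47. n0.live = -1  [-1]
48. n0.idx = 26  [26]

5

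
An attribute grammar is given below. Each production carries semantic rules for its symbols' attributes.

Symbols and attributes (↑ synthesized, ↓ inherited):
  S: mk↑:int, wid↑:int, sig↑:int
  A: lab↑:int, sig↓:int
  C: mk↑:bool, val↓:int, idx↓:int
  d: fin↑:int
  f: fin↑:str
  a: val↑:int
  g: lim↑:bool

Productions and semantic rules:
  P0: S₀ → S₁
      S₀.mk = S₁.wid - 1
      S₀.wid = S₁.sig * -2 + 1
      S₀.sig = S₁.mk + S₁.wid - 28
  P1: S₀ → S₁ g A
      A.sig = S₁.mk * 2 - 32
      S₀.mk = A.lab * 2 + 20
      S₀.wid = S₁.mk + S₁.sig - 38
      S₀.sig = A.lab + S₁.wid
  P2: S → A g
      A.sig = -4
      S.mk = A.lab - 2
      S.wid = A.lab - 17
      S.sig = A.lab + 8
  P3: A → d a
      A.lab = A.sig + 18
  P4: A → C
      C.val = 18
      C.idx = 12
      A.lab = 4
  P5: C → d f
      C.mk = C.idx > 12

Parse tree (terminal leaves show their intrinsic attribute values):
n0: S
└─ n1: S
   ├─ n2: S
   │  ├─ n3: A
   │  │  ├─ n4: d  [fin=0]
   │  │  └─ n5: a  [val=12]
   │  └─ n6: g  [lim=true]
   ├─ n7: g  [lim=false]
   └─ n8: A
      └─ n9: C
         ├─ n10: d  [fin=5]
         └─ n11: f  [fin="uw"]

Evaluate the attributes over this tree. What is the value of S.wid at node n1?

1. n3.sig = -4  [-4]
2. n4.fin = 0  [terminal]
3. n5.val = 12  [terminal]
4. n3.lab = 14  [A.sig + 18]
5. n6.lim = true  [terminal]
6. n2.mk = 12  [A.lab - 2]
7. n2.wid = -3  [A.lab - 17]
8. n2.sig = 22  [A.lab + 8]
9. n7.lim = false  [terminal]
10. n8.sig = -8  [S₁.mk * 2 - 32]
11. n9.val = 18  [18]
12. n9.idx = 12  [12]
13. n10.fin = 5  [terminal]
14. n11.fin = "uw"  [terminal]
15. n9.mk = false  [C.idx > 12]
16. n8.lab = 4  [4]
17. n1.mk = 28  [A.lab * 2 + 20]
18. n1.wid = -4  [S₁.mk + S₁.sig - 38]
19. n1.sig = 1  [A.lab + S₁.wid]
20. n0.mk = -5  [S₁.wid - 1]
21. n0.wid = -1  [S₁.sig * -2 + 1]
22. n0.sig = -4  [S₁.mk + S₁.wid - 28]

-4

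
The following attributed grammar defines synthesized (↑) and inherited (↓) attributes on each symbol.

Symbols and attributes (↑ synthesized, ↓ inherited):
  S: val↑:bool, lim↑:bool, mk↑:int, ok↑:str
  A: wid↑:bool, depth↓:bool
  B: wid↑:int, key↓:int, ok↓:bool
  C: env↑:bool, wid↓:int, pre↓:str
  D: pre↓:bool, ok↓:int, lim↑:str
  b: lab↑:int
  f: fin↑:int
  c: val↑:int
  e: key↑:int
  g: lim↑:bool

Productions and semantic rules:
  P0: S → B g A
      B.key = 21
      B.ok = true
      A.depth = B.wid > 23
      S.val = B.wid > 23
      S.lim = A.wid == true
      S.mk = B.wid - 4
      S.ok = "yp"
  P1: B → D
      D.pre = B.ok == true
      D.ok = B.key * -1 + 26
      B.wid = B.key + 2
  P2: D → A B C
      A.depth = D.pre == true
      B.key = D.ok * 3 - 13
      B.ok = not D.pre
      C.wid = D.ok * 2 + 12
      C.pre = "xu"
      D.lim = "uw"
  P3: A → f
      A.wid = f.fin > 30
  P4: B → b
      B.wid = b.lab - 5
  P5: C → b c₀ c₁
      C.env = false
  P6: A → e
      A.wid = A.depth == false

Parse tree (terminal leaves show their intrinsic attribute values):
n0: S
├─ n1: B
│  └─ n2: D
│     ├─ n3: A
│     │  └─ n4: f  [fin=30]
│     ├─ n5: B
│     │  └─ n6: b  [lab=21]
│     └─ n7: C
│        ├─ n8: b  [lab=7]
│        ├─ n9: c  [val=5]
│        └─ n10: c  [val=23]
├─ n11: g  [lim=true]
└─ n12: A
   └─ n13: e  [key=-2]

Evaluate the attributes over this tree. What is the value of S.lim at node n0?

1. n1.key = 21  [21]
2. n1.ok = true  [true]
3. n2.pre = true  [B.ok == true]
4. n2.ok = 5  [B.key * -1 + 26]
5. n3.depth = true  [D.pre == true]
6. n4.fin = 30  [terminal]
7. n3.wid = false  [f.fin > 30]
8. n5.key = 2  [D.ok * 3 - 13]
9. n5.ok = false  [not D.pre]
10. n6.lab = 21  [terminal]
11. n5.wid = 16  [b.lab - 5]
12. n7.wid = 22  [D.ok * 2 + 12]
13. n7.pre = "xu"  ["xu"]
14. n8.lab = 7  [terminal]
15. n9.val = 5  [terminal]
16. n10.val = 23  [terminal]
17. n7.env = false  [false]
18. n2.lim = "uw"  ["uw"]
19. n1.wid = 23  [B.key + 2]
20. n11.lim = true  [terminal]
21. n12.depth = false  [B.wid > 23]
22. n13.key = -2  [terminal]
23. n12.wid = true  [A.depth == false]
24. n0.val = false  [B.wid > 23]
25. n0.lim = true  [A.wid == true]
26. n0.mk = 19  [B.wid - 4]
27. n0.ok = "yp"  ["yp"]

true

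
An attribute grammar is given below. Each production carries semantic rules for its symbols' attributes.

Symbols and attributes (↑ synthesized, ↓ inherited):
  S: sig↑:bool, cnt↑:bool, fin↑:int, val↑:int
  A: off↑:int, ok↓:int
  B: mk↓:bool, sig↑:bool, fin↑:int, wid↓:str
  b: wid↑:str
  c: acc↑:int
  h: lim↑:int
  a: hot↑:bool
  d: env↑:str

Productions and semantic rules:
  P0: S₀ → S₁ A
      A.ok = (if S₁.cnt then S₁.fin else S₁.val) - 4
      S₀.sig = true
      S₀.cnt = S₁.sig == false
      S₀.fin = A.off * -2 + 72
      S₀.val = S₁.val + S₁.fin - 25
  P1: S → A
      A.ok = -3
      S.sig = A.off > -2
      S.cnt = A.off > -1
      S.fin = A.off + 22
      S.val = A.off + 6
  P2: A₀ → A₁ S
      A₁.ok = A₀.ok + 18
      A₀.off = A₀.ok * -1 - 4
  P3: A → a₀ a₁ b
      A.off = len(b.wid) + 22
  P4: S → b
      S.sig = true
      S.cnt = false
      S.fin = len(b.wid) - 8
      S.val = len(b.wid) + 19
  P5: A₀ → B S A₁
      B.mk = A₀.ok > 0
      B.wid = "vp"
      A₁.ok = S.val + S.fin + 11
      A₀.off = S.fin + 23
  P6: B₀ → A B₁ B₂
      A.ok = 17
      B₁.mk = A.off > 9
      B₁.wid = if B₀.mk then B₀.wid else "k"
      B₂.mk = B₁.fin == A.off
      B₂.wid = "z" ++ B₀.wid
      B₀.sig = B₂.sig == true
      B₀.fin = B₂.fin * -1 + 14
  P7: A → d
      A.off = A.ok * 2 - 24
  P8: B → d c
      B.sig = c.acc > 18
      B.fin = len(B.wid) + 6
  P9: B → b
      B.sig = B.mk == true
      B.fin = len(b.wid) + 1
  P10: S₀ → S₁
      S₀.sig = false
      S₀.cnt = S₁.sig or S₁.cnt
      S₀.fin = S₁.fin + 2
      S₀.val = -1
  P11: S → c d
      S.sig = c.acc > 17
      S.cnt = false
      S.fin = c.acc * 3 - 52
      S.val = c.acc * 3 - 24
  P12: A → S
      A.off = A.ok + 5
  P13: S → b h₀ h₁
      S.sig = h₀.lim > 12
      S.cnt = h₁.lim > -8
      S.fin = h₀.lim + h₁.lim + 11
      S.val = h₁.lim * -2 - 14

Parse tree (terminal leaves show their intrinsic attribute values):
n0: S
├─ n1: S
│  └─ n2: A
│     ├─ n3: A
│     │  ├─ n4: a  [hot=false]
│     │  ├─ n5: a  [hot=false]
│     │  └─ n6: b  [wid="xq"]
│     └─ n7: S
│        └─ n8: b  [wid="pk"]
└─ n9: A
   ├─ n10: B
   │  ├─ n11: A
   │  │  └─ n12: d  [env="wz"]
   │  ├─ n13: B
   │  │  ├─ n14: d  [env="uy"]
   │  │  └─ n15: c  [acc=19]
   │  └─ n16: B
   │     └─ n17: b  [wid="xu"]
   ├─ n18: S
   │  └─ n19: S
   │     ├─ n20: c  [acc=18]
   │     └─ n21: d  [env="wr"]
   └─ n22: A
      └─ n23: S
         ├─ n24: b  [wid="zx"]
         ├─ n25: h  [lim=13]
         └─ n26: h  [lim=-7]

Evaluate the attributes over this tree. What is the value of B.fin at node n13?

8

1. n2.ok = -3  [-3]
2. n3.ok = 15  [A₀.ok + 18]
3. n4.hot = false  [terminal]
4. n5.hot = false  [terminal]
5. n6.wid = "xq"  [terminal]
6. n3.off = 24  [len(b.wid) + 22]
7. n8.wid = "pk"  [terminal]
8. n7.sig = true  [true]
9. n7.cnt = false  [false]
10. n7.fin = -6  [len(b.wid) - 8]
11. n7.val = 21  [len(b.wid) + 19]
12. n2.off = -1  [A₀.ok * -1 - 4]
13. n1.sig = true  [A.off > -2]
14. n1.cnt = false  [A.off > -1]
15. n1.fin = 21  [A.off + 22]
16. n1.val = 5  [A.off + 6]
17. n9.ok = 1  [(if S₁.cnt then S₁.fin else S₁.val) - 4]
18. n10.mk = true  [A₀.ok > 0]
19. n10.wid = "vp"  ["vp"]
20. n11.ok = 17  [17]
21. n12.env = "wz"  [terminal]
22. n11.off = 10  [A.ok * 2 - 24]
23. n13.mk = true  [A.off > 9]
24. n13.wid = "vp"  [if B₀.mk then B₀.wid else "k"]
25. n14.env = "uy"  [terminal]
26. n15.acc = 19  [terminal]
27. n13.sig = true  [c.acc > 18]
28. n13.fin = 8  [len(B.wid) + 6]
29. n16.mk = false  [B₁.fin == A.off]
30. n16.wid = "zvp"  ["z" ++ B₀.wid]
31. n17.wid = "xu"  [terminal]
32. n16.sig = false  [B.mk == true]
33. n16.fin = 3  [len(b.wid) + 1]
34. n10.sig = false  [B₂.sig == true]
35. n10.fin = 11  [B₂.fin * -1 + 14]
36. n20.acc = 18  [terminal]
37. n21.env = "wr"  [terminal]
38. n19.sig = true  [c.acc > 17]
39. n19.cnt = false  [false]
40. n19.fin = 2  [c.acc * 3 - 52]
41. n19.val = 30  [c.acc * 3 - 24]
42. n18.sig = false  [false]
43. n18.cnt = true  [S₁.sig or S₁.cnt]
44. n18.fin = 4  [S₁.fin + 2]
45. n18.val = -1  [-1]
46. n22.ok = 14  [S.val + S.fin + 11]
47. n24.wid = "zx"  [terminal]
48. n25.lim = 13  [terminal]
49. n26.lim = -7  [terminal]
50. n23.sig = true  [h₀.lim > 12]
51. n23.cnt = true  [h₁.lim > -8]
52. n23.fin = 17  [h₀.lim + h₁.lim + 11]
53. n23.val = 0  [h₁.lim * -2 - 14]
54. n22.off = 19  [A.ok + 5]
55. n9.off = 27  [S.fin + 23]
56. n0.sig = true  [true]
57. n0.cnt = false  [S₁.sig == false]
58. n0.fin = 18  [A.off * -2 + 72]
59. n0.val = 1  [S₁.val + S₁.fin - 25]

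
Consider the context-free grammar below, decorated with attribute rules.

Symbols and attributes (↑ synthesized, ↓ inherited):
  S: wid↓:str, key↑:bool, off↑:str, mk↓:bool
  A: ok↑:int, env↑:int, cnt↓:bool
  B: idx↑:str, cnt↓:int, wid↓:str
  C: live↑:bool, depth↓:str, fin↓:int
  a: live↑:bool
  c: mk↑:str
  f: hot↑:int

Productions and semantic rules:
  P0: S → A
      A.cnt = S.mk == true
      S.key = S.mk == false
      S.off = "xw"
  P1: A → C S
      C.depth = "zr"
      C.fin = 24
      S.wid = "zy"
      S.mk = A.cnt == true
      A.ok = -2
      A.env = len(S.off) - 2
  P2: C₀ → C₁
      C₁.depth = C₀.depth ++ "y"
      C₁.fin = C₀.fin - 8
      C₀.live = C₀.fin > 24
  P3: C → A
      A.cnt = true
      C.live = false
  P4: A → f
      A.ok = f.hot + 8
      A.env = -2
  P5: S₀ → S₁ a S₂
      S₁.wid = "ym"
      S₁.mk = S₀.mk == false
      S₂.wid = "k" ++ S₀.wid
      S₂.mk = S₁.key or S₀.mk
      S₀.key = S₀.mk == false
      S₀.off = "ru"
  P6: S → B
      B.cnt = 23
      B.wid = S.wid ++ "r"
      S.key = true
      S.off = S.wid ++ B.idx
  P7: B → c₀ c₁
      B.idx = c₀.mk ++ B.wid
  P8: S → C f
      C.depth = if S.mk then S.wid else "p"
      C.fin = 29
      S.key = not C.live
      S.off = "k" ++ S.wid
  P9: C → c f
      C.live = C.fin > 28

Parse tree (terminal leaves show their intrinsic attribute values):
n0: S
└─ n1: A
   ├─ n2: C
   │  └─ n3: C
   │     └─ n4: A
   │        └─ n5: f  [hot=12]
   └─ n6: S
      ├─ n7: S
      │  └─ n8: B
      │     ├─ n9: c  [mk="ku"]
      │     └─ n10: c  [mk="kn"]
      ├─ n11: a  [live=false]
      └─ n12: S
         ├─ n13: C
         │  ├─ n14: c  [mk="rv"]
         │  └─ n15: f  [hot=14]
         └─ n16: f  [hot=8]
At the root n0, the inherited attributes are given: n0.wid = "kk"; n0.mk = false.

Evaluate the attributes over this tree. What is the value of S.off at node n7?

1. n0.wid = "kk"  [given at root]
2. n0.mk = false  [given at root]
3. n1.cnt = false  [S.mk == true]
4. n2.depth = "zr"  ["zr"]
5. n2.fin = 24  [24]
6. n3.depth = "zry"  [C₀.depth ++ "y"]
7. n3.fin = 16  [C₀.fin - 8]
8. n4.cnt = true  [true]
9. n5.hot = 12  [terminal]
10. n4.ok = 20  [f.hot + 8]
11. n4.env = -2  [-2]
12. n3.live = false  [false]
13. n2.live = false  [C₀.fin > 24]
14. n6.wid = "zy"  ["zy"]
15. n6.mk = false  [A.cnt == true]
16. n7.wid = "ym"  ["ym"]
17. n7.mk = true  [S₀.mk == false]
18. n8.cnt = 23  [23]
19. n8.wid = "ymr"  [S.wid ++ "r"]
20. n9.mk = "ku"  [terminal]
21. n10.mk = "kn"  [terminal]
22. n8.idx = "kuymr"  [c₀.mk ++ B.wid]
23. n7.key = true  [true]
24. n7.off = "ymkuymr"  [S.wid ++ B.idx]
25. n11.live = false  [terminal]
26. n12.wid = "kzy"  ["k" ++ S₀.wid]
27. n12.mk = true  [S₁.key or S₀.mk]
28. n13.depth = "kzy"  [if S.mk then S.wid else "p"]
29. n13.fin = 29  [29]
30. n14.mk = "rv"  [terminal]
31. n15.hot = 14  [terminal]
32. n13.live = true  [C.fin > 28]
33. n16.hot = 8  [terminal]
34. n12.key = false  [not C.live]
35. n12.off = "kkzy"  ["k" ++ S.wid]
36. n6.key = true  [S₀.mk == false]
37. n6.off = "ru"  ["ru"]
38. n1.ok = -2  [-2]
39. n1.env = 0  [len(S.off) - 2]
40. n0.key = true  [S.mk == false]
41. n0.off = "xw"  ["xw"]

"ymkuymr"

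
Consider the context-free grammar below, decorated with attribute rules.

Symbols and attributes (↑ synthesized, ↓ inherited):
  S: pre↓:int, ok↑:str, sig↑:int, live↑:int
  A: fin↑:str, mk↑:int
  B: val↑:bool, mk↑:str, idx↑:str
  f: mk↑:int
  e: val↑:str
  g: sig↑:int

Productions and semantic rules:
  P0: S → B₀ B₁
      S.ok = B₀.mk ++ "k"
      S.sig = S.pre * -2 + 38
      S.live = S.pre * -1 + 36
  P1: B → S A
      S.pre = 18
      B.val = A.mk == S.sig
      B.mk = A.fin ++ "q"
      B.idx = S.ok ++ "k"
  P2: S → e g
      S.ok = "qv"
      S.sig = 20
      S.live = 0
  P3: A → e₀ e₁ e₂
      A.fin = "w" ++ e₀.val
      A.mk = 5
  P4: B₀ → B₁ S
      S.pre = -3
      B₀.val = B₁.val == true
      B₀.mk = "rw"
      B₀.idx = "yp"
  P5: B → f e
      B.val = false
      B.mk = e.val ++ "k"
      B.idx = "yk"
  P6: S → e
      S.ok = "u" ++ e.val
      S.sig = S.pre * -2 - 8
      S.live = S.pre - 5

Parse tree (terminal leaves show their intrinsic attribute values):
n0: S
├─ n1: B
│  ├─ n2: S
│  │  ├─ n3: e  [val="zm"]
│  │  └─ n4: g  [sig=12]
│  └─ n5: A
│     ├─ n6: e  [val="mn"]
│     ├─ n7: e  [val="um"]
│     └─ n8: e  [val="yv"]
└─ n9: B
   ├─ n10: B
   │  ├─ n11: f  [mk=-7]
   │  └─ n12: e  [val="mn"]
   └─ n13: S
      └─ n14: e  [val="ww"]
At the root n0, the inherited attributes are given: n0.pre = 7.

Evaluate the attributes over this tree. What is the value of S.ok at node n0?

"wmnqk"

1. n0.pre = 7  [given at root]
2. n2.pre = 18  [18]
3. n3.val = "zm"  [terminal]
4. n4.sig = 12  [terminal]
5. n2.ok = "qv"  ["qv"]
6. n2.sig = 20  [20]
7. n2.live = 0  [0]
8. n6.val = "mn"  [terminal]
9. n7.val = "um"  [terminal]
10. n8.val = "yv"  [terminal]
11. n5.fin = "wmn"  ["w" ++ e₀.val]
12. n5.mk = 5  [5]
13. n1.val = false  [A.mk == S.sig]
14. n1.mk = "wmnq"  [A.fin ++ "q"]
15. n1.idx = "qvk"  [S.ok ++ "k"]
16. n11.mk = -7  [terminal]
17. n12.val = "mn"  [terminal]
18. n10.val = false  [false]
19. n10.mk = "mnk"  [e.val ++ "k"]
20. n10.idx = "yk"  ["yk"]
21. n13.pre = -3  [-3]
22. n14.val = "ww"  [terminal]
23. n13.ok = "uww"  ["u" ++ e.val]
24. n13.sig = -2  [S.pre * -2 - 8]
25. n13.live = -8  [S.pre - 5]
26. n9.val = false  [B₁.val == true]
27. n9.mk = "rw"  ["rw"]
28. n9.idx = "yp"  ["yp"]
29. n0.ok = "wmnqk"  [B₀.mk ++ "k"]
30. n0.sig = 24  [S.pre * -2 + 38]
31. n0.live = 29  [S.pre * -1 + 36]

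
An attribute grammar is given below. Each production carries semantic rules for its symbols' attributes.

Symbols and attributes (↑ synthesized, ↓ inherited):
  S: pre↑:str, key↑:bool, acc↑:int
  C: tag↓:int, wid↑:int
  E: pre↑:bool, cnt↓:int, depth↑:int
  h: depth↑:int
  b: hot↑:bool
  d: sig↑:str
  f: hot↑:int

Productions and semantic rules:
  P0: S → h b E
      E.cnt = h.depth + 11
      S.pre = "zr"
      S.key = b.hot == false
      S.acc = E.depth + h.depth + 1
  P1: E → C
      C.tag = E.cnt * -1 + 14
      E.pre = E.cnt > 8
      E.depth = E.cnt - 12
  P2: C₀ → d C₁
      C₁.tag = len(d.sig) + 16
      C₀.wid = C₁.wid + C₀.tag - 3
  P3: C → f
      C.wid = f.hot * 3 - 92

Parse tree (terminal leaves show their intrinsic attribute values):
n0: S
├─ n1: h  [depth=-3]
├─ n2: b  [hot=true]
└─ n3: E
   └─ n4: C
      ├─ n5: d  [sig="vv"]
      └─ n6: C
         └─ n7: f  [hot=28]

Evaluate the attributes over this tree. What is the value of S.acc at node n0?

-6

1. n1.depth = -3  [terminal]
2. n2.hot = true  [terminal]
3. n3.cnt = 8  [h.depth + 11]
4. n4.tag = 6  [E.cnt * -1 + 14]
5. n5.sig = "vv"  [terminal]
6. n6.tag = 18  [len(d.sig) + 16]
7. n7.hot = 28  [terminal]
8. n6.wid = -8  [f.hot * 3 - 92]
9. n4.wid = -5  [C₁.wid + C₀.tag - 3]
10. n3.pre = false  [E.cnt > 8]
11. n3.depth = -4  [E.cnt - 12]
12. n0.pre = "zr"  ["zr"]
13. n0.key = false  [b.hot == false]
14. n0.acc = -6  [E.depth + h.depth + 1]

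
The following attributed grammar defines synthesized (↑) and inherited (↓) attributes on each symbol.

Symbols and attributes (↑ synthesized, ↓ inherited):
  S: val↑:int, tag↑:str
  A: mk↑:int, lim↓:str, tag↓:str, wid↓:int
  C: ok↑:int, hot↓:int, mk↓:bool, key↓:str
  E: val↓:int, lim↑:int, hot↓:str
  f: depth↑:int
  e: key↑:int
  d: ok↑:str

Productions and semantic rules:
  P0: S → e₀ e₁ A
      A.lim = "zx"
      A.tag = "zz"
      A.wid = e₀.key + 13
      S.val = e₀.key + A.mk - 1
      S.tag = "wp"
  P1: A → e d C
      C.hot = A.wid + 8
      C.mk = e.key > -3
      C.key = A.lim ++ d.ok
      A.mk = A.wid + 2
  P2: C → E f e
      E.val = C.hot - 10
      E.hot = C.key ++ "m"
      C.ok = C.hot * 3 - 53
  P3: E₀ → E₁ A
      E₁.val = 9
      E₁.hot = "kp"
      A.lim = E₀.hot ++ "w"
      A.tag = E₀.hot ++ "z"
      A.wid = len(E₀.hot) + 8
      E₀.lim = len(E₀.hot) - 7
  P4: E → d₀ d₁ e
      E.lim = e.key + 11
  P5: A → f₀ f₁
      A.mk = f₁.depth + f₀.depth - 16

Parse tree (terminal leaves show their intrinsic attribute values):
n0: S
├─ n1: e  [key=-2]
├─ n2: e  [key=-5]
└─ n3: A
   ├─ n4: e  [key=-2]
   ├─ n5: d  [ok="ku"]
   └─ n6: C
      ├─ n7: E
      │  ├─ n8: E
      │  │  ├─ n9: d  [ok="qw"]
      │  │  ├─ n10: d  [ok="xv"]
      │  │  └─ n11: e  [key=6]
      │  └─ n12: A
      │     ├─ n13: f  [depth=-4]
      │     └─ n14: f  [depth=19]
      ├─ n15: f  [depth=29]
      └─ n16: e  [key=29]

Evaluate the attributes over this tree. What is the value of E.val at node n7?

1. n1.key = -2  [terminal]
2. n2.key = -5  [terminal]
3. n3.lim = "zx"  ["zx"]
4. n3.tag = "zz"  ["zz"]
5. n3.wid = 11  [e₀.key + 13]
6. n4.key = -2  [terminal]
7. n5.ok = "ku"  [terminal]
8. n6.hot = 19  [A.wid + 8]
9. n6.mk = true  [e.key > -3]
10. n6.key = "zxku"  [A.lim ++ d.ok]
11. n7.val = 9  [C.hot - 10]
12. n7.hot = "zxkum"  [C.key ++ "m"]
13. n8.val = 9  [9]
14. n8.hot = "kp"  ["kp"]
15. n9.ok = "qw"  [terminal]
16. n10.ok = "xv"  [terminal]
17. n11.key = 6  [terminal]
18. n8.lim = 17  [e.key + 11]
19. n12.lim = "zxkumw"  [E₀.hot ++ "w"]
20. n12.tag = "zxkumz"  [E₀.hot ++ "z"]
21. n12.wid = 13  [len(E₀.hot) + 8]
22. n13.depth = -4  [terminal]
23. n14.depth = 19  [terminal]
24. n12.mk = -1  [f₁.depth + f₀.depth - 16]
25. n7.lim = -2  [len(E₀.hot) - 7]
26. n15.depth = 29  [terminal]
27. n16.key = 29  [terminal]
28. n6.ok = 4  [C.hot * 3 - 53]
29. n3.mk = 13  [A.wid + 2]
30. n0.val = 10  [e₀.key + A.mk - 1]
31. n0.tag = "wp"  ["wp"]

9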